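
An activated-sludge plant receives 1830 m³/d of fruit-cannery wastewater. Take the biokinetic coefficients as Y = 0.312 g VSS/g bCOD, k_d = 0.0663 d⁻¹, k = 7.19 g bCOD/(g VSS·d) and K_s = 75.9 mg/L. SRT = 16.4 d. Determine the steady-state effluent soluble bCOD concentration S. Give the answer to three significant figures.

Effluent substrate depends only on kinetics and SRT: S = K_s(1 + k_d θ_c) / [θ_c(Yk − k_d) − 1] = 75.9 × (1 + 0.0663 × 16.4) / [16.4 × (0.312 × 7.19 − 0.0663) − 1] = 158.4 / 34.70 = 4.565 mg/L.

S ≈ 4.57 mg/L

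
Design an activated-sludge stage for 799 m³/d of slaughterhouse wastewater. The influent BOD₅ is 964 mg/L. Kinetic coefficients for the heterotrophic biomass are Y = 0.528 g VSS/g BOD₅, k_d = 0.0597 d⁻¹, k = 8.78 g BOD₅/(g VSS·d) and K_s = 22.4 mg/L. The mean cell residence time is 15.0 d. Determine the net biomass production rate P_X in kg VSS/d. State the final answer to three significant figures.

From the Monod/SRT balance for a CMAS, S = K_s·(1+k_d θ_c)/[θ_c·(Y k − k_d) − 1] = 22.4 × (1 + 0.0597 × 15.0) / [15.0 × (0.528 × 8.78 − 0.0597) − 1] = 42.46 / 67.64 = 0.6277 mg/L.
Observed yield with endogenous decay: Y_obs = Y / (1 + k_d·θ_c) = 0.528 / (1 + 0.0597 × 15.0) = 0.528 / 1.896 = 0.2786 g VSS/g BOD₅.
Q·(S₀ − S) = 799 × (964 − 0.628) × 10⁻³ = 769.7 kg/d removed.
P_X = Y_obs · Q(S₀ − S) = 0.2786 × 769.7 = 214.4 kg VSS/d.

P_X ≈ 214 kg VSS/d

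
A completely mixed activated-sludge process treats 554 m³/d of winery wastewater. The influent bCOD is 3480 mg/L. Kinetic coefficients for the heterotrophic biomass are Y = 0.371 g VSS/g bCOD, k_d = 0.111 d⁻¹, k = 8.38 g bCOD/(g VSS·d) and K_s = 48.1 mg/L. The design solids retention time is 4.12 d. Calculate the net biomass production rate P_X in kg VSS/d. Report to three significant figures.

From the Monod/SRT balance for a CMAS, S = K_s·(1+k_d θ_c)/[θ_c·(Y k − k_d) − 1] = 48.1 × (1 + 0.111 × 4.12) / [4.12 × (0.371 × 8.38 − 0.111) − 1] = 70.10 / 11.35 = 6.175 mg/L.
Y_obs = Y / (1 + k_d θ_c) = 0.371 / (1 + 0.111 × 4.12) = 0.371 / 1.457 = 0.2546.
ΔS = 3480 − 6.18 = 3474 mg/L, so the substrate removal rate is 554 × 3474/1000 = 1924 kg bCOD/d.
Biomass produced: P_X = Y_obs·Q·ΔS = 0.2546 × 1924 ≈ 489.9 kg VSS/d.

P_X ≈ 490 kg VSS/d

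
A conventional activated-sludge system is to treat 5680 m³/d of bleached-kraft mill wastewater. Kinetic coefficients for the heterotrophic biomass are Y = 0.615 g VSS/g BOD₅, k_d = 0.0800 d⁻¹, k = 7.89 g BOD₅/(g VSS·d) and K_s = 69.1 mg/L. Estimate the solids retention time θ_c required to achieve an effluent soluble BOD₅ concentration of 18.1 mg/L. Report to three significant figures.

Specific growth rate at S = 18.1 mg/L: μ = YkS/(K_s+S) = 0.615·7.89·18.1/(69.1+18.1) = 1.007 d⁻¹.
Then 1/θ_c = μ − k_d = 1.007 − 0.0800 = 0.9272 d⁻¹, giving θ_c = 1.079 d.

θ_c ≈ 1.08 d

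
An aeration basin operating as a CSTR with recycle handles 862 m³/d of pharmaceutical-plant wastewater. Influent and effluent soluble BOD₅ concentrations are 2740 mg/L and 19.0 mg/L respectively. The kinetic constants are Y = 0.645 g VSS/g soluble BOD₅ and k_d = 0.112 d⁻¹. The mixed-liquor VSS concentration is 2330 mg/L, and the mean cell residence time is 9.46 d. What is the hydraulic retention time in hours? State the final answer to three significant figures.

τ ≈ 83.0 h

Rearranging the biomass balance for a CMAS with decay, V = Y·Q·ΔS·θ_c / [X·(1+k_d θ_c)] = 0.645 × 862 × (2740 − 19.0) × 9.46 / [2330 × (1 + 0.112 × 9.46)] = 1.43×10^7 / 4799 = 2982 m³.
τ = V/Q = 2982/862 = 3.460 d, or 83.04 h.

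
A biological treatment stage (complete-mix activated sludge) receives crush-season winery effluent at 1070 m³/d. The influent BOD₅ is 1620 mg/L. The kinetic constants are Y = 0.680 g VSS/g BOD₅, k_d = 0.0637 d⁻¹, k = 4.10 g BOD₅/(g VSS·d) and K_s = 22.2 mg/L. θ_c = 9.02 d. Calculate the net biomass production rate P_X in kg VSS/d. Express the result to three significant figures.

P_X ≈ 748 kg VSS/d

For a completely mixed reactor with recycle the Lawrence–McCarty relation gives S = K_s·(1 + k_d·θ_c) / [θ_c·(Y·k − k_d) − 1] = 22.2 × (1 + 0.0637 × 9.02) / [9.02 × (0.680 × 4.10 − 0.0637) − 1] = 34.96 / 23.57 = 1.483 mg/L.
Y_obs = Y / (1 + k_d θ_c) = 0.680 / (1 + 0.0637 × 9.02) = 0.680 / 1.575 = 0.4319.
Q·(S₀ − S) = 1070 × (1620 − 1.48) × 10⁻³ = 1732 kg/d removed.
Net biomass production P_X = Y_obs × Q·(S₀ − S) = 0.4319 × 1732 = 747.9 kg VSS/d.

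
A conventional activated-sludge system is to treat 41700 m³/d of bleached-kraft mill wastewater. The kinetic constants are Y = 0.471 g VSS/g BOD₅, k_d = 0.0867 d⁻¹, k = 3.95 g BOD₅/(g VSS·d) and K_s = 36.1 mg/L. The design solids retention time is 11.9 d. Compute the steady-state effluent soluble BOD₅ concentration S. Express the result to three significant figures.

S ≈ 3.65 mg/L

Effluent substrate depends only on kinetics and SRT: S = K_s(1 + k_d θ_c) / [θ_c(Yk − k_d) − 1] = 36.1 × (1 + 0.0867 × 11.9) / [11.9 × (0.471 × 3.95 − 0.0867) − 1] = 73.35 / 20.11 = 3.648 mg/L.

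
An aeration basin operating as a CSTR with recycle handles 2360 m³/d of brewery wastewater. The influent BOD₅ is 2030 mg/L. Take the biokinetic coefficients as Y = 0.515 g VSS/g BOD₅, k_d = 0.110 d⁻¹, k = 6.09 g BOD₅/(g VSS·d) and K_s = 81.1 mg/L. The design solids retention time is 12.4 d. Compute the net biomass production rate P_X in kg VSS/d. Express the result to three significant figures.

P_X ≈ 1040 kg VSS/d

For a completely mixed reactor with recycle the Lawrence–McCarty relation gives S = K_s·(1 + k_d·θ_c) / [θ_c·(Y·k − k_d) − 1] = 81.1 × (1 + 0.110 × 12.4) / [12.4 × (0.515 × 6.09 − 0.110) − 1] = 191.7 / 36.53 = 5.249 mg/L.
Y_obs = Y / (1 + k_d θ_c) = 0.515 / (1 + 0.110 × 12.4) = 0.515 / 2.364 = 0.2179.
Mass of BOD₅ removed per day: Q(S₀ − S) = 2360 × 2025 g/m³ = 4778 kg/d.
Biomass produced: P_X = Y_obs·Q·ΔS = 0.2179 × 4778 ≈ 1041 kg VSS/d.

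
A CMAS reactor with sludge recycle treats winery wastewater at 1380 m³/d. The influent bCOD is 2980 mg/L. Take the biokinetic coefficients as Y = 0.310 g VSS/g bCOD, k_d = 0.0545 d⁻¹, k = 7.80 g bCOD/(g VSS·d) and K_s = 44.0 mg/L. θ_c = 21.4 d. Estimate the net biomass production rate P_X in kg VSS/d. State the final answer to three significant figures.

P_X ≈ 588 kg VSS/d

For a completely mixed reactor with recycle the Lawrence–McCarty relation gives S = K_s·(1 + k_d·θ_c) / [θ_c·(Y·k − k_d) − 1] = 44.0 × (1 + 0.0545 × 21.4) / [21.4 × (0.310 × 7.80 − 0.0545) − 1] = 95.32 / 49.58 = 1.923 mg/L.
The observed yield is Y_obs = Y/(1 + k_d·θ_c) = 0.310 / (1 + 0.0545 × 21.4) = 0.310 / 2.166 = 0.1431 g VSS per g bCOD removed.
Mass of bCOD removed per day: Q(S₀ − S) = 1380 × 2978 g/m³ = 4110 kg/d.
Net biomass production P_X = Y_obs × Q·(S₀ − S) = 0.1431 × 4110 = 588.1 kg VSS/d.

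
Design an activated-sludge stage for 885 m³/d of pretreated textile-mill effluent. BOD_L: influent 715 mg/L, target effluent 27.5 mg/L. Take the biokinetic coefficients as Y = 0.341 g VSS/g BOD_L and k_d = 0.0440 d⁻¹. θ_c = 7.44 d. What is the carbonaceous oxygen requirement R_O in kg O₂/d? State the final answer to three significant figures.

The observed yield is Y_obs = Y/(1 + k_d·θ_c) = 0.341 / (1 + 0.0440 × 7.44) = 0.341 / 1.327 = 0.2569 g VSS per g BOD_L removed.
Mass of BOD_L removed per day: Q(S₀ − S) = 885 × 687.5 g/m³ = 608.4 kg/d.
Biomass synthesised: P_X = Y_obs × 608.4 = 156.3 kg VSS/d.
R_O = Q·ΔS − 1.42 P_X = 608.4 − 222.0 = 386.5 kg O₂/d.

R_O ≈ 386 kg O₂/d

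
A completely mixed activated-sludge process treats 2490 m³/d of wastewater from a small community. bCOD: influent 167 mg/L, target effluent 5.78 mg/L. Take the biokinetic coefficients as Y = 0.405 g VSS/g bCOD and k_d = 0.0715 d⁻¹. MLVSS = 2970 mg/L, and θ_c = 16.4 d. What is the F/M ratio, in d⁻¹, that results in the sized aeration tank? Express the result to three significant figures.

From the SRT design equation V = Y Q (S₀−S) θ_c / [X (1 + k_d θ_c)] = 0.405 × 2490 × (167 − 5.78) × 16.4 / [2970 × (1 + 0.0715 × 16.4)] = 2.67×10^6 / 6453 = 413.2 m³.
Food-to-microorganism ratio F/M = Q S₀ / (V X) = 2490 × 167 / (413.2 × 2970) = 0.3388 d⁻¹.

F/M ≈ 0.339 d⁻¹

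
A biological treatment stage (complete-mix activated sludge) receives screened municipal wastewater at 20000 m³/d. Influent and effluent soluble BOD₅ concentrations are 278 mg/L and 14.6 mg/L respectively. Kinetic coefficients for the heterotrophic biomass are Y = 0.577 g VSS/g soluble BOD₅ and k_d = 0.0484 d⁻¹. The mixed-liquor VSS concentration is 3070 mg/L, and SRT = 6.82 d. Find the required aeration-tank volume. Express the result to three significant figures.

Rearranging the biomass balance for a CMAS with decay, V = Y·Q·ΔS·θ_c / [X·(1+k_d θ_c)] = 0.577 × 20000 × (278 − 14.6) × 6.82 / [3070 × (1 + 0.0484 × 6.82)] = 2.07×10^7 / 4083 = 5077 m³.

V ≈ 5080 m³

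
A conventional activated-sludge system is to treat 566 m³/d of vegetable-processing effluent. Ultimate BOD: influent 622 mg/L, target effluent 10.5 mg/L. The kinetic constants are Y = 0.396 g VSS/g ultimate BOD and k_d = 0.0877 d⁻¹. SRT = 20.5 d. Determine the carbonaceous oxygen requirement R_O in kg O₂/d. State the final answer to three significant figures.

Observed yield with endogenous decay: Y_obs = Y / (1 + k_d·θ_c) = 0.396 / (1 + 0.0877 × 20.5) = 0.396 / 2.798 = 0.1415 g VSS/g ultimate BOD.
Q·(S₀ − S) = 566 × (622 − 10.5) × 10⁻³ = 346.1 kg/d removed.
P_X = Y_obs·Q·(S₀ − S) = 0.1415 × 346.1 = 48.99 kg VSS/d.
R_O = Q·(S₀ − S) − 1.42·P_X = 346.1 − 1.42 × 48.99 = 276.5 kg O₂/d.

R_O ≈ 277 kg O₂/d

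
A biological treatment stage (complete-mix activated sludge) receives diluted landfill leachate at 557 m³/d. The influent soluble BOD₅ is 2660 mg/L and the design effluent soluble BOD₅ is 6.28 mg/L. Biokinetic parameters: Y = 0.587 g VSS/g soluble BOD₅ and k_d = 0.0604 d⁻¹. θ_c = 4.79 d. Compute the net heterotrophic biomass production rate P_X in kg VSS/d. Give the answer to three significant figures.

P_X ≈ 673 kg VSS/d

The observed yield is Y_obs = Y/(1 + k_d·θ_c) = 0.587 / (1 + 0.0604 × 4.79) = 0.587 / 1.289 = 0.4553 g VSS per g soluble BOD₅ removed.
ΔS = 2660 − 6.28 = 2654 mg/L, so the substrate removal rate is 557 × 2654/1000 = 1478 kg soluble BOD₅/d.
So the net sludge growth is P_X = 0.4553 × 1478 = 673.0 kg VSS/d.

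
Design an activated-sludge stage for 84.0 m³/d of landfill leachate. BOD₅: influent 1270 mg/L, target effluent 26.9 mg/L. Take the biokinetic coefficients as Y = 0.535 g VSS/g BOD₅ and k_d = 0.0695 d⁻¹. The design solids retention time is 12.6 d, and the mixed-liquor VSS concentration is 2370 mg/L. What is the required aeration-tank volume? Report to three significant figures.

V ≈ 158 m³

Rearranging the biomass balance for a CMAS with decay, V = Y·Q·ΔS·θ_c / [X·(1+k_d θ_c)] = 0.535 × 84.0 × (1270 − 26.9) × 12.6 / [2370 × (1 + 0.0695 × 12.6)] = 7.04×10^5 / 4445 = 158.3 m³.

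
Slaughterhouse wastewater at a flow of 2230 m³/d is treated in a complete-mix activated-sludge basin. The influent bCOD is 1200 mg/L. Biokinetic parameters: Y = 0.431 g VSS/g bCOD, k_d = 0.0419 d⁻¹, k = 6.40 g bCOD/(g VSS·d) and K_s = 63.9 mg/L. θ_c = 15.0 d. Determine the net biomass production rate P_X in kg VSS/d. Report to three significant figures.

Effluent substrate depends only on kinetics and SRT: S = K_s(1 + k_d θ_c) / [θ_c(Yk − k_d) − 1] = 63.9 × (1 + 0.0419 × 15.0) / [15.0 × (0.431 × 6.40 − 0.0419) − 1] = 104.1 / 39.75 = 2.618 mg/L.
Observed yield with endogenous decay: Y_obs = Y / (1 + k_d·θ_c) = 0.431 / (1 + 0.0419 × 15.0) = 0.431 / 1.628 = 0.2647 g VSS/g bCOD.
ΔS = 1200 − 2.62 = 1197 mg/L, so the substrate removal rate is 2230 × 1197/1000 = 2670 kg bCOD/d.
Biomass produced: P_X = Y_obs·Q·ΔS = 0.2647 × 2670 ≈ 706.7 kg VSS/d.

P_X ≈ 707 kg VSS/d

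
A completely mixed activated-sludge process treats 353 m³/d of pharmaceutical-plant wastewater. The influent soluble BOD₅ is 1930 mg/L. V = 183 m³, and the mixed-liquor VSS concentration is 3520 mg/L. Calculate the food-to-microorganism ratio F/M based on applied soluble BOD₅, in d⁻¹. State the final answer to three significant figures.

F/M = applied load / biomass = Q·S₀/(V·X) = 353 × 1930 / (183.0 × 3520) = 1.058 d⁻¹.

F/M ≈ 1.06 d⁻¹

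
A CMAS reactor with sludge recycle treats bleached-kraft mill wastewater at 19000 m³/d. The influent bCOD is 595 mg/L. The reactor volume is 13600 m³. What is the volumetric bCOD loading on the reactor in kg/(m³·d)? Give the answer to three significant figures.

L_v ≈ 0.831 kg bCOD/(m³·d)

Volumetric loading L_v = Q·S₀ / V = 19000 × 595 g/m³ / 13600 m³ = 831.2 g/(m³·d) = 0.8313 kg bCOD/(m³·d).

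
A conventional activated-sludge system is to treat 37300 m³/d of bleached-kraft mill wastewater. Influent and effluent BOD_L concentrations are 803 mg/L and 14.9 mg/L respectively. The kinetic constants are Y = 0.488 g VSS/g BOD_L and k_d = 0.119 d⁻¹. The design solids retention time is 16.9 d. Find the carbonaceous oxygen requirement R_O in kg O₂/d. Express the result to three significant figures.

Correct the yield for decay: Y_obs = Y/(1 + k_d θ_c) = 0.488 / (1 + 0.119 × 16.9) = 0.488 / 3.011 = 0.1621.
Mass of BOD_L removed per day: Q(S₀ − S) = 37300 × 788.1 g/m³ = 29396 kg/d.
Net sludge production P_X = 0.1621 × 29396 = 4764 kg VSS/d.
Carbonaceous O₂ demand = substrate oxidised − cell-mass equivalent = 29396 − 1.42 × 4764 = 22631 kg O₂/d.

R_O ≈ 22600 kg O₂/d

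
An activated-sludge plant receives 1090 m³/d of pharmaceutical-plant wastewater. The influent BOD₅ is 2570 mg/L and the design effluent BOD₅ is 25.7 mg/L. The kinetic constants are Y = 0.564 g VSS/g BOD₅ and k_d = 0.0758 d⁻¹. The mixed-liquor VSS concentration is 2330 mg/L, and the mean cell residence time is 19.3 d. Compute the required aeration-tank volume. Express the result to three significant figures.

V ≈ 5260 m³

From the SRT design equation V = Y Q (S₀−S) θ_c / [X (1 + k_d θ_c)] = 0.564 × 1090 × (2570 − 25.7) × 19.3 / [2330 × (1 + 0.0758 × 19.3)] = 3.02×10^7 / 5739 = 5260 m³.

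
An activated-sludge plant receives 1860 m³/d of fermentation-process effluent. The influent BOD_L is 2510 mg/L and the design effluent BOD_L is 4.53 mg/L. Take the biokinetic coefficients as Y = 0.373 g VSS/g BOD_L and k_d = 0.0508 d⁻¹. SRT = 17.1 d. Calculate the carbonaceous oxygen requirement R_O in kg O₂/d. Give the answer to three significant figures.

R_O ≈ 3340 kg O₂/d

The observed yield is Y_obs = Y/(1 + k_d·θ_c) = 0.373 / (1 + 0.0508 × 17.1) = 0.373 / 1.869 = 0.1996 g VSS per g BOD_L removed.
Mass of BOD_L removed per day: Q(S₀ − S) = 1860 × 2505 g/m³ = 4660 kg/d.
Net sludge production P_X = 0.1996 × 4660 = 930.2 kg VSS/d.
R_O = Q·(S₀ − S) − 1.42·P_X = 4660 − 1.42 × 930.2 = 3339 kg O₂/d.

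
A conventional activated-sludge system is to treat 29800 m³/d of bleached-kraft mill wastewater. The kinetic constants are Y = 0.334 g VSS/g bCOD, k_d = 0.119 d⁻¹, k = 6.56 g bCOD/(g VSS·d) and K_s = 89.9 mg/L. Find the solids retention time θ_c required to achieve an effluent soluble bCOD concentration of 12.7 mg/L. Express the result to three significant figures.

Specific growth rate at S = 12.7 mg/L: μ = YkS/(K_s+S) = 0.334·6.56·12.7/(89.9+12.7) = 0.2712 d⁻¹.
θ_c = 1/(μ − k_d) = 1/(0.2712 − 0.119) = 1/0.1522 = 6.570 d.

θ_c ≈ 6.57 d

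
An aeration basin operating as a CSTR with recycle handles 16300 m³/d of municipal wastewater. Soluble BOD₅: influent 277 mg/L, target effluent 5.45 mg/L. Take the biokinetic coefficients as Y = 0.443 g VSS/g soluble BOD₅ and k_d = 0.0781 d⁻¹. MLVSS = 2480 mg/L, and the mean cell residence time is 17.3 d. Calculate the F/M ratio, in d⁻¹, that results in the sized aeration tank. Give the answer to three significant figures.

F/M ≈ 0.313 d⁻¹

From the SRT design equation V = Y Q (S₀−S) θ_c / [X (1 + k_d θ_c)] = 0.443 × 16300 × (277 − 5.45) × 17.3 / [2480 × (1 + 0.0781 × 17.3)] = 3.39×10^7 / 5831 = 5818 m³.
Food-to-microorganism ratio F/M = Q S₀ / (V X) = 16300 × 277 / (5818 × 2480) = 0.3129 d⁻¹.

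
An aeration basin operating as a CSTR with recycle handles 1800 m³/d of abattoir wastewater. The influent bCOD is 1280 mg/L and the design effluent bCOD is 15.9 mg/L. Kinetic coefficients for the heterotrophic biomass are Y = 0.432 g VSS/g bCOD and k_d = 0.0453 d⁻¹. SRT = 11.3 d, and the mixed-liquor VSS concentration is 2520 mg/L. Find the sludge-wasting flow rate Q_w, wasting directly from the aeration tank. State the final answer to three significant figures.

Q_w ≈ 258 m³/d

From the SRT design equation V = Y Q (S₀−S) θ_c / [X (1 + k_d θ_c)] = 0.432 × 1800 × (1280 − 15.9) × 11.3 / [2520 × (1 + 0.0453 × 11.3)] = 1.11×10^7 / 3810 = 2915 m³.
For wasting at MLVSS concentration, Q_w = V/θ_c = 2915/11.3 = 258.0 m³/d.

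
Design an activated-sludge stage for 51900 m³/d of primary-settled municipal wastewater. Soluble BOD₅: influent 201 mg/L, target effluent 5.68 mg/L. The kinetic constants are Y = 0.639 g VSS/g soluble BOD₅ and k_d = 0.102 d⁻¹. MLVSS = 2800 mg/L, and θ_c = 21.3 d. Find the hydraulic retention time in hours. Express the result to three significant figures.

From the SRT design equation V = Y Q (S₀−S) θ_c / [X (1 + k_d θ_c)] = 0.639 × 51900 × (201 − 5.68) × 21.3 / [2800 × (1 + 0.102 × 21.3)] = 1.38×10^8 / 8883 = 15532 m³.
HRT = V/Q = 15532 m³ / 51900 m³·d⁻¹ = 0.2993 d × 24 = 7.182 h.

τ ≈ 7.18 h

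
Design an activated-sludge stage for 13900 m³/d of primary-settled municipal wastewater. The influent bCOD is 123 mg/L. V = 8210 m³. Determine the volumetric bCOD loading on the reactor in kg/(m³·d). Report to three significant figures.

L_v ≈ 0.208 kg bCOD/(m³·d)

L_v = Q S₀ / V = 13900 × 123 × 10⁻³ / 8210 = 0.2082 kg/(m³·d).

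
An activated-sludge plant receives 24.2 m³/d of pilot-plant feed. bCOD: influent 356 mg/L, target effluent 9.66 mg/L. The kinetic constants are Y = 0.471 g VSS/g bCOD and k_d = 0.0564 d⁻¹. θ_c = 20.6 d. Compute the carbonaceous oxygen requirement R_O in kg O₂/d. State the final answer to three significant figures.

Observed yield with endogenous decay: Y_obs = Y / (1 + k_d·θ_c) = 0.471 / (1 + 0.0564 × 20.6) = 0.471 / 2.162 = 0.2179 g VSS/g bCOD.
ΔS = 356 − 9.66 = 346.3 mg/L, so the substrate removal rate is 24.2 × 346.3/1000 = 8.381 kg bCOD/d.
Net sludge production P_X = 0.2179 × 8.381 = 1.826 kg VSS/d.
Carbonaceous O₂ demand = substrate oxidised − cell-mass equivalent = 8.381 − 1.42 × 1.826 = 5.788 kg O₂/d.

R_O ≈ 5.79 kg O₂/d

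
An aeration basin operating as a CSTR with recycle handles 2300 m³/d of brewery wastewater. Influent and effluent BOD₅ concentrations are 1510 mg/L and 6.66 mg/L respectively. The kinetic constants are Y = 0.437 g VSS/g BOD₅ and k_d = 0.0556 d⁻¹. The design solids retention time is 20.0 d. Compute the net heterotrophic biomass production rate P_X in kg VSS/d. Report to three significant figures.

The observed yield is Y_obs = Y/(1 + k_d·θ_c) = 0.437 / (1 + 0.0556 × 20.0) = 0.437 / 2.112 = 0.2069 g VSS per g BOD₅ removed.
Q·(S₀ − S) = 2300 × (1510 − 6.66) × 10⁻³ = 3458 kg/d removed.
So the net sludge growth is P_X = 0.2069 × 3458 = 715.4 kg VSS/d.

P_X ≈ 715 kg VSS/d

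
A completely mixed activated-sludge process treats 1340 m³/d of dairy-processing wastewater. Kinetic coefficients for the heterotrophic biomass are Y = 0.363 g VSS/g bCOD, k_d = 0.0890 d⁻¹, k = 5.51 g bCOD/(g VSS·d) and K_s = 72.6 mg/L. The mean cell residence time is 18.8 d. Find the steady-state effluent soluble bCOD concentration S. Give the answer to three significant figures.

From the Monod/SRT balance for a CMAS, S = K_s·(1+k_d θ_c)/[θ_c·(Y k − k_d) − 1] = 72.6 × (1 + 0.0890 × 18.8) / [18.8 × (0.363 × 5.51 − 0.0890) − 1] = 194.1 / 34.93 = 5.556 mg/L.

S ≈ 5.56 mg/L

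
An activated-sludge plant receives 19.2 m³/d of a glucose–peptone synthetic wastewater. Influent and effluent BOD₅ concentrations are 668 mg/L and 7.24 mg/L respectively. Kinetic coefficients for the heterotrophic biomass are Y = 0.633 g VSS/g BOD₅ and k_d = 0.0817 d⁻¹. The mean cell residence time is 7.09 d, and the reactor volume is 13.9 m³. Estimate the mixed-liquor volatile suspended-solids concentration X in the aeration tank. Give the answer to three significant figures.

Solving the biomass balance for X: X = Y Q (S₀−S) θ_c / [V (1+k_d θ_c)] = 0.633 × 19.2 × (668 − 7.24) × 7.09 / [13.9 × (1 + 0.0817 × 7.09)] = 2594 mg/L.

X ≈ 2590 mg/L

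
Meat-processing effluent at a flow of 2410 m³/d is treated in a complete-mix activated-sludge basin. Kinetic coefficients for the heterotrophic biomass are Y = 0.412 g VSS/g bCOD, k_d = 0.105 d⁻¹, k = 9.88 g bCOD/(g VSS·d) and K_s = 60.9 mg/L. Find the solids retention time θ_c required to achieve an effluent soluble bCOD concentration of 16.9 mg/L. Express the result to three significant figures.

θ_c ≈ 1.28 d

Specific growth rate at S = 16.9 mg/L: μ = YkS/(K_s+S) = 0.412·9.88·16.9/(60.9+16.9) = 0.8842 d⁻¹.
θ_c = 1/(μ − k_d) = 1/(0.8842 − 0.105) = 1/0.7792 = 1.283 d.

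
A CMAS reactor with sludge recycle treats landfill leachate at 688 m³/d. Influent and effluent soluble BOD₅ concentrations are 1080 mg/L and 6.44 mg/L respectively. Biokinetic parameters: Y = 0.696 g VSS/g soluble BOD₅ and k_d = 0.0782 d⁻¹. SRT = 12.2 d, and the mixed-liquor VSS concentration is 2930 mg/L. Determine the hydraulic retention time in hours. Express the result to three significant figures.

τ ≈ 38.2 h

From the SRT design equation V = Y Q (S₀−S) θ_c / [X (1 + k_d θ_c)] = 0.696 × 688 × (1080 − 6.44) × 12.2 / [2930 × (1 + 0.0782 × 12.2)] = 6.27×10^6 / 5725 = 1095 m³.
HRT = V/Q = 1095 m³ / 688 m³·d⁻¹ = 1.592 d × 24 = 38.21 h.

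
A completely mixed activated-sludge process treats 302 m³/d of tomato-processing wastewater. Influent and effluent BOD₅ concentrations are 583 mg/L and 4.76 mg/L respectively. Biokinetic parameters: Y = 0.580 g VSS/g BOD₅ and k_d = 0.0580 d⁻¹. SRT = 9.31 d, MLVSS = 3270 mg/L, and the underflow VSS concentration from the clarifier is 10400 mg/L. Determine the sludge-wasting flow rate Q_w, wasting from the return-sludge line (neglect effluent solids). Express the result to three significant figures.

Q_w ≈ 6.32 m³/d

Steady-state biomass mass balance: V·X·(1 + k_d·θ_c) = Y·Q·(S₀ − S)·θ_c, so V = 0.580 × 302 × (583 − 4.76) × 9.31 / [3270 × (1 + 0.0580 × 9.31)] = 9.43×10^5 / 5036 = 187.3 m³.
Wasting from the return line (neglecting effluent solids): Q_w = V·X / (θ_c·X_r) = 187.3 × 3270 / (9.31 × 10400) = 6.324 m³/d.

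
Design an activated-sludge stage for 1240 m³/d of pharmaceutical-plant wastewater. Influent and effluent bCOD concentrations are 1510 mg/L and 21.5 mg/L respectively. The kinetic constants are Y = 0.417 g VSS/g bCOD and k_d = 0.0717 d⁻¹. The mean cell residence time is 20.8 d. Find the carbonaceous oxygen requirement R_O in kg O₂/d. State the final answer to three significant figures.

The observed yield is Y_obs = Y/(1 + k_d·θ_c) = 0.417 / (1 + 0.0717 × 20.8) = 0.417 / 2.491 = 0.1674 g VSS per g bCOD removed.
ΔS = 1510 − 21.5 = 1488 mg/L, so the substrate removal rate is 1240 × 1488/1000 = 1846 kg bCOD/d.
Biomass synthesised: P_X = Y_obs × 1846 = 308.9 kg VSS/d.
R_O = Q·ΔS − 1.42 P_X = 1846 − 438.7 = 1407 kg O₂/d.

R_O ≈ 1410 kg O₂/d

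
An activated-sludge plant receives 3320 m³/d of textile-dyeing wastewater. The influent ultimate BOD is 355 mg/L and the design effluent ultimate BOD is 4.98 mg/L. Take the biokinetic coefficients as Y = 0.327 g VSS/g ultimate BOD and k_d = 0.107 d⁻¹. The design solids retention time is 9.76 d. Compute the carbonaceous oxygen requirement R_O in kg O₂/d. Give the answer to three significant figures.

R_O ≈ 898 kg O₂/d

The observed yield is Y_obs = Y/(1 + k_d·θ_c) = 0.327 / (1 + 0.107 × 9.76) = 0.327 / 2.044 = 0.1600 g VSS per g ultimate BOD removed.
ΔS = 355 − 4.98 = 350.0 mg/L, so the substrate removal rate is 3320 × 350.0/1000 = 1162 kg ultimate BOD/d.
Biomass synthesised: P_X = Y_obs × 1162 = 185.9 kg VSS/d.
R_O = Q·ΔS − 1.42 P_X = 1162 − 263.9 = 898.1 kg O₂/d.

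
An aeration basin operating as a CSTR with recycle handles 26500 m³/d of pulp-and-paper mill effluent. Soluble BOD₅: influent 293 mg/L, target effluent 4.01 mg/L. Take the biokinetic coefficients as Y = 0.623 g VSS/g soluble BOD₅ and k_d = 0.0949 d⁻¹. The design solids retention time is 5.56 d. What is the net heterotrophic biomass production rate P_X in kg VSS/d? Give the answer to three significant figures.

Observed yield with endogenous decay: Y_obs = Y / (1 + k_d·θ_c) = 0.623 / (1 + 0.0949 × 5.56) = 0.623 / 1.528 = 0.4078 g VSS/g soluble BOD₅.
ΔS = 293 − 4.01 = 289.0 mg/L, so the substrate removal rate is 26500 × 289.0/1000 = 7658 kg soluble BOD₅/d.
P_X = Y_obs · Q(S₀ − S) = 0.4078 × 7658 = 3123 kg VSS/d.

P_X ≈ 3120 kg VSS/d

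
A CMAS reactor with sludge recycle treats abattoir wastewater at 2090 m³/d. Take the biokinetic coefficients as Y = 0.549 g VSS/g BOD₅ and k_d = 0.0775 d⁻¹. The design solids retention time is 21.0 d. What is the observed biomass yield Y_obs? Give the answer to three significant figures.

Y_obs ≈ 0.209 g VSS/g BOD₅

Correct the yield for decay: Y_obs = Y/(1 + k_d θ_c) = 0.549 / (1 + 0.0775 × 21.0) = 0.549 / 2.627 = 0.2089.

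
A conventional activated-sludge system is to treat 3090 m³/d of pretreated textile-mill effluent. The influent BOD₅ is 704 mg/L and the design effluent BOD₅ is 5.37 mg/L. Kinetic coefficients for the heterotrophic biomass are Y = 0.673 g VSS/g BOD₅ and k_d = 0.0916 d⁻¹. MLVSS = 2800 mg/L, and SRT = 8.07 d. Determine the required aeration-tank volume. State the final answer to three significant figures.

Steady-state biomass mass balance: V·X·(1 + k_d·θ_c) = Y·Q·(S₀ − S)·θ_c, so V = 0.673 × 3090 × (704 − 5.37) × 8.07 / [2800 × (1 + 0.0916 × 8.07)] = 1.17×10^7 / 4870 = 2408 m³.

V ≈ 2410 m³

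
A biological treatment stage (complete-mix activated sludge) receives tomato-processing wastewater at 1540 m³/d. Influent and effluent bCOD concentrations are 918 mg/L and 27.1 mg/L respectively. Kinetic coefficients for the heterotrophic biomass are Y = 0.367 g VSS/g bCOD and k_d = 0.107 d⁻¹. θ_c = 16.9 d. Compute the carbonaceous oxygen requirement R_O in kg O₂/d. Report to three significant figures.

R_O ≈ 1120 kg O₂/d

The observed yield is Y_obs = Y/(1 + k_d·θ_c) = 0.367 / (1 + 0.107 × 16.9) = 0.367 / 2.808 = 0.1307 g VSS per g bCOD removed.
ΔS = 918 − 27.1 = 890.9 mg/L, so the substrate removal rate is 1540 × 890.9/1000 = 1372 kg bCOD/d.
P_X = Y_obs·Q·(S₀ − S) = 0.1307 × 1372 = 179.3 kg VSS/d.
R_O = Q·(S₀ − S) − 1.42·P_X = 1372 − 1.42 × 179.3 = 1117 kg O₂/d.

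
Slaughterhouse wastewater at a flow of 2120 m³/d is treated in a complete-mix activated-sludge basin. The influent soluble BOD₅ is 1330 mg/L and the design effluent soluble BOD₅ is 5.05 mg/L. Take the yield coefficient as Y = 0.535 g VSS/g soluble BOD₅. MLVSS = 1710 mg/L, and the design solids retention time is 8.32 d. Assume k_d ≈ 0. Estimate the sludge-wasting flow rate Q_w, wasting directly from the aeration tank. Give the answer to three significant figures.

Biomass mass balance (decay neglected): V·X = Y·Q·(S₀ − S)·θ_c, so V = 0.535 × 2120 × (1330 − 5.05) × 8.32 / 1710 = 7312 m³.
For wasting at MLVSS concentration, Q_w = V/θ_c = 7312/8.32 = 878.8 m³/d.

Q_w ≈ 879 m³/d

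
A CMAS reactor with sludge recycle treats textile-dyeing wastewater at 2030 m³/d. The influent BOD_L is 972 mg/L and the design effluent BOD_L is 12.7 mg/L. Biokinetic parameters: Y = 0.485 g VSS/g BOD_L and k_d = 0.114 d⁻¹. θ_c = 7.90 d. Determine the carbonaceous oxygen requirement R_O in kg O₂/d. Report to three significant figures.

R_O ≈ 1240 kg O₂/d

Observed yield with endogenous decay: Y_obs = Y / (1 + k_d·θ_c) = 0.485 / (1 + 0.114 × 7.90) = 0.485 / 1.901 = 0.2552 g VSS/g BOD_L.
ΔS = 972 − 12.7 = 959.3 mg/L, so the substrate removal rate is 2030 × 959.3/1000 = 1947 kg BOD_L/d.
Net sludge production P_X = 0.2552 × 1947 = 496.9 kg VSS/d.
Carbonaceous O₂ demand = substrate oxidised − cell-mass equivalent = 1947 − 1.42 × 496.9 = 1242 kg O₂/d.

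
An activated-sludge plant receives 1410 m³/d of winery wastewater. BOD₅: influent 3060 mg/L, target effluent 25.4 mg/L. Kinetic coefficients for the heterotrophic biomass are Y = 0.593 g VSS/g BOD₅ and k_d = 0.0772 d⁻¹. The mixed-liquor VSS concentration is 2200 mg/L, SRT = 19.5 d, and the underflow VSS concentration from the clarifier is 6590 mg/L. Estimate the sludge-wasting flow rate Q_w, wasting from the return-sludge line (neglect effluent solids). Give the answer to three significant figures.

Steady-state biomass mass balance: V·X·(1 + k_d·θ_c) = Y·Q·(S₀ − S)·θ_c, so V = 0.593 × 1410 × (3060 − 25.4) × 19.5 / [2200 × (1 + 0.0772 × 19.5)] = 4.95×10^7 / 5512 = 8977 m³.
Q_w = (V·X)/(θ_c X_r) = 8977 × 2200 / (19.5 × 6590) = 153.7 m³/d.

Q_w ≈ 154 m³/d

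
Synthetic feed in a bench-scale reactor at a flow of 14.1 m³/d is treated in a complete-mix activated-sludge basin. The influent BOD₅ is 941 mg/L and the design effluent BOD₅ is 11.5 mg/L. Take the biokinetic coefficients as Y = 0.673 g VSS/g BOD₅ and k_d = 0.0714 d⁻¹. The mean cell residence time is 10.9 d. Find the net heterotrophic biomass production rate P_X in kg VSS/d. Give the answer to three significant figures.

P_X ≈ 4.96 kg VSS/d

The observed yield is Y_obs = Y/(1 + k_d·θ_c) = 0.673 / (1 + 0.0714 × 10.9) = 0.673 / 1.778 = 0.3785 g VSS per g BOD₅ removed.
Mass of BOD₅ removed per day: Q(S₀ − S) = 14.1 × 929.5 g/m³ = 13.11 kg/d.
P_X = Y_obs · Q(S₀ − S) = 0.3785 × 13.11 = 4.960 kg VSS/d.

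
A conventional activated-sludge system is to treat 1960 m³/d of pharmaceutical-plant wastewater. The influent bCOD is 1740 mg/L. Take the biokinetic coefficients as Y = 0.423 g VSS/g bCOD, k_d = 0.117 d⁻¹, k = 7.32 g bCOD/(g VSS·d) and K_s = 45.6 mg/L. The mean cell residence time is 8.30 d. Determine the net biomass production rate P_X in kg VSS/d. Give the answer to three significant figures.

P_X ≈ 730 kg VSS/d

For a completely mixed reactor with recycle the Lawrence–McCarty relation gives S = K_s·(1 + k_d·θ_c) / [θ_c·(Y·k − k_d) − 1] = 45.6 × (1 + 0.117 × 8.30) / [8.30 × (0.423 × 7.32 − 0.117) − 1] = 89.88 / 23.73 = 3.788 mg/L.
Observed yield with endogenous decay: Y_obs = Y / (1 + k_d·θ_c) = 0.423 / (1 + 0.117 × 8.30) = 0.423 / 1.971 = 0.2146 g VSS/g bCOD.
Mass of bCOD removed per day: Q(S₀ − S) = 1960 × 1736 g/m³ = 3403 kg/d.
P_X = Y_obs · Q(S₀ − S) = 0.2146 × 3403 = 730.3 kg VSS/d.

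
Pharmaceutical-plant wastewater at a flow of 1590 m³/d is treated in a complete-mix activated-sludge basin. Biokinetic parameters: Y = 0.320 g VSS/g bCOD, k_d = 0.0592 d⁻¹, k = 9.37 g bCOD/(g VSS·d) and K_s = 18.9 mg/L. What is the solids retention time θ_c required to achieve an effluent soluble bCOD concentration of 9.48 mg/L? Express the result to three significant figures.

θ_c ≈ 1.06 d

Specific growth rate at S = 9.48 mg/L: μ = YkS/(K_s+S) = 0.320·9.37·9.48/(18.9+9.48) = 1.002 d⁻¹.
Then 1/θ_c = μ − k_d = 1.002 − 0.0592 = 0.9424 d⁻¹, giving θ_c = 1.061 d.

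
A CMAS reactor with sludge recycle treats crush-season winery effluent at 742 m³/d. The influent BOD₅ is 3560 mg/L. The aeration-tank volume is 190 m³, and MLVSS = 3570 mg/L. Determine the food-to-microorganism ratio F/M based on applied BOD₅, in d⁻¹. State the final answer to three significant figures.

F/M ≈ 3.89 d⁻¹

F/M = applied load / biomass = Q·S₀/(V·X) = 742 × 3560 / (190.0 × 3570) = 3.894 d⁻¹.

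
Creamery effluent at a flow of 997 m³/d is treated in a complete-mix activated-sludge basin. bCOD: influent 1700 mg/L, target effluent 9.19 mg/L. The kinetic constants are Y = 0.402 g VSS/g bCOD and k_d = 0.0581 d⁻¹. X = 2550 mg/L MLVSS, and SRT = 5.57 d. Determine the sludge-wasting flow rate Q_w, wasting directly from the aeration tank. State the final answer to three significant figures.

Steady-state biomass mass balance: V·X·(1 + k_d·θ_c) = Y·Q·(S₀ − S)·θ_c, so V = 0.402 × 997 × (1700 − 9.19) × 5.57 / [2550 × (1 + 0.0581 × 5.57)] = 3.77×10^6 / 3375 = 1118 m³.
With mixed-liquor wasting, θ_c = V/Q_w, so Q_w = V/θ_c = 1118/5.57 = 200.8 m³/d.

Q_w ≈ 201 m³/d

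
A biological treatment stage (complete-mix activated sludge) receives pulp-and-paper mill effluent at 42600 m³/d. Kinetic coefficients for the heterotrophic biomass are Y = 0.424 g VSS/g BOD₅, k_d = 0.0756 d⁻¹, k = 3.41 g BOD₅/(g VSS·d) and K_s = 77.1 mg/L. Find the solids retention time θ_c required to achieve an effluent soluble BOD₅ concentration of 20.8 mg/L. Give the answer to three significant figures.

Specific growth rate at S = 20.8 mg/L: μ = YkS/(K_s+S) = 0.424·3.41·20.8/(77.1+20.8) = 0.3072 d⁻¹.
θ_c = 1/(μ − k_d) = 1/(0.3072 − 0.0756) = 1/0.2316 = 4.318 d.

θ_c ≈ 4.32 d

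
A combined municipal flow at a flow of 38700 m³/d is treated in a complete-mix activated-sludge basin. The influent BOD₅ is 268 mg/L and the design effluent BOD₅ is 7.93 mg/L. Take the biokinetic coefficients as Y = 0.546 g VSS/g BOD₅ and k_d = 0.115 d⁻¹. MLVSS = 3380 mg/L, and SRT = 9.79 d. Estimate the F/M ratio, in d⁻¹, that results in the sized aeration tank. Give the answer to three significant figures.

F/M ≈ 0.410 d⁻¹

From the SRT design equation V = Y Q (S₀−S) θ_c / [X (1 + k_d θ_c)] = 0.546 × 38700 × (268 − 7.93) × 9.79 / [3380 × (1 + 0.115 × 9.79)] = 5.38×10^7 / 7185 = 7487 m³.
F/M = Q·S₀ / (V·X) = 38700 × 268 / (7487 × 3380) = 0.4098 g BOD₅·(g VSS·d)⁻¹.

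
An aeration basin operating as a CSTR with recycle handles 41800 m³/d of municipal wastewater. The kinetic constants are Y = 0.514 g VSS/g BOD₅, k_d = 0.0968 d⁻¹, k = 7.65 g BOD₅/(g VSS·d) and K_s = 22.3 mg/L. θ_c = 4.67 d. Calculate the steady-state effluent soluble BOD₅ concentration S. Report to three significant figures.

S ≈ 1.91 mg/L

From the Monod/SRT balance for a CMAS, S = K_s·(1+k_d θ_c)/[θ_c·(Y k − k_d) − 1] = 22.3 × (1 + 0.0968 × 4.67) / [4.67 × (0.514 × 7.65 − 0.0968) − 1] = 32.38 / 16.91 = 1.915 mg/L.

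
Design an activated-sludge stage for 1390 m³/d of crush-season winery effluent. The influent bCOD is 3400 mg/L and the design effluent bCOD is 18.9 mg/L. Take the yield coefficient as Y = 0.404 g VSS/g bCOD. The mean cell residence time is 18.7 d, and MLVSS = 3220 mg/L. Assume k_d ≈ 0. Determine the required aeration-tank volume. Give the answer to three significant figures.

V·X = Y·Q·ΔS·θ_c gives V = 0.404 × 1390 × (3400 − 18.9) × 18.7 / 3220 = 11027 m³.

V ≈ 11000 m³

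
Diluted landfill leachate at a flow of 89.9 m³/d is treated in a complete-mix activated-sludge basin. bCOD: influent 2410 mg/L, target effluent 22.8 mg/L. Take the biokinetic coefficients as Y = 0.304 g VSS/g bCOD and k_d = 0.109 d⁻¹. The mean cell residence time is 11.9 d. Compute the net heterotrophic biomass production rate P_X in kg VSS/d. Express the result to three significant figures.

The observed yield is Y_obs = Y/(1 + k_d·θ_c) = 0.304 / (1 + 0.109 × 11.9) = 0.304 / 2.297 = 0.1323 g VSS per g bCOD removed.
Substrate removed = Q·(S₀ − S) = 89.9 m³/d × (2410 − 22.8) g/m³ = 2.15×10^5 g/d = 214.6 kg/d.
So the net sludge growth is P_X = 0.1323 × 214.6 = 28.40 kg VSS/d.

P_X ≈ 28.4 kg VSS/d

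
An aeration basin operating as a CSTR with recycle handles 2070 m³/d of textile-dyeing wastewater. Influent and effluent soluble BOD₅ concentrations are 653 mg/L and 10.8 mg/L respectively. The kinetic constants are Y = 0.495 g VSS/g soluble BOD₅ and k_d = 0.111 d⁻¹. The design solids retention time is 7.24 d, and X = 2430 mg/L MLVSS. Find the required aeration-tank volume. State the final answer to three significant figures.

From the SRT design equation V = Y Q (S₀−S) θ_c / [X (1 + k_d θ_c)] = 0.495 × 2070 × (653 − 10.8) × 7.24 / [2430 × (1 + 0.111 × 7.24)] = 4.76×10^6 / 4383 = 1087 m³.

V ≈ 1090 m³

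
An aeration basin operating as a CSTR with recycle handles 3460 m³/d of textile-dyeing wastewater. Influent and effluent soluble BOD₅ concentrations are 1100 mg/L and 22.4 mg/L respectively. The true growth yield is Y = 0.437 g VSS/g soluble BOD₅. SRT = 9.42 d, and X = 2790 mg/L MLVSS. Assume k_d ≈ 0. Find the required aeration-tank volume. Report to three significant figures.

V ≈ 5500 m³

With k_d = 0 the design equation reduces to V = Y Q (S₀−S) θ_c / X = 0.437 × 3460 × (1100 − 22.4) × 9.42 / 2790 = 5501 m³.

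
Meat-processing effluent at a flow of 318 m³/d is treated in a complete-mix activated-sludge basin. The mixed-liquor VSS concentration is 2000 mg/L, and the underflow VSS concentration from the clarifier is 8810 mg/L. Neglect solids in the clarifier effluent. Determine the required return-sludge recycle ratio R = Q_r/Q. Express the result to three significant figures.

R ≈ 0.294

Solids balance on the clarifier gives (1+R)X = R·X_r, so R = X/(X_r − X) = 2000 / (8810 − 2000) = 0.2937.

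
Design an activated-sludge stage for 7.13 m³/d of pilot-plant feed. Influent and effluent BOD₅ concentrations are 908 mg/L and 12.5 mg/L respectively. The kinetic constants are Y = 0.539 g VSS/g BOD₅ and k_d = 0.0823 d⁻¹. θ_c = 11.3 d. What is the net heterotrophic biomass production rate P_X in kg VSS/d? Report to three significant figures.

Observed yield with endogenous decay: Y_obs = Y / (1 + k_d·θ_c) = 0.539 / (1 + 0.0823 × 11.3) = 0.539 / 1.930 = 0.2793 g VSS/g BOD₅.
Substrate removed = Q·(S₀ − S) = 7.13 m³/d × (908 − 12.5) g/m³ = 6.38×10^3 g/d = 6.385 kg/d.
P_X = Y_obs · Q(S₀ − S) = 0.2793 × 6.385 = 1.783 kg VSS/d.

P_X ≈ 1.78 kg VSS/d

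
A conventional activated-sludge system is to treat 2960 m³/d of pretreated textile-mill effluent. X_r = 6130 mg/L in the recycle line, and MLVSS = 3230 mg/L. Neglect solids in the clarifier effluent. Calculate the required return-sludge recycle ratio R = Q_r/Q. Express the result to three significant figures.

R ≈ 1.11

R = Q_r/Q = X/(X_r − X) = 3230 / (6130 − 3230) = 1.114.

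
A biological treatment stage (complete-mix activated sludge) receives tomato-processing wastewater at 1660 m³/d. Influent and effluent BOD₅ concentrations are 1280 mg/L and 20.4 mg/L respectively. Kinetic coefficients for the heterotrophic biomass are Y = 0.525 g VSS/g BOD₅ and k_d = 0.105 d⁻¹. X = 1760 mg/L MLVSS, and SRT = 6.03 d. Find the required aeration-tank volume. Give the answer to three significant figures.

V ≈ 2300 m³

Rearranging the biomass balance for a CMAS with decay, V = Y·Q·ΔS·θ_c / [X·(1+k_d θ_c)] = 0.525 × 1660 × (1280 − 20.4) × 6.03 / [1760 × (1 + 0.105 × 6.03)] = 6.62×10^6 / 2874 = 2303 m³.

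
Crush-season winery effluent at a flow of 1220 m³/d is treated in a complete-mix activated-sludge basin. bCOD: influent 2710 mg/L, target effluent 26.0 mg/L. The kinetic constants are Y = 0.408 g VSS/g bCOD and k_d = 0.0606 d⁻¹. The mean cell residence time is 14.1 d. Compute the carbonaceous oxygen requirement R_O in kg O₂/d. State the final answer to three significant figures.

Y_obs = Y / (1 + k_d θ_c) = 0.408 / (1 + 0.0606 × 14.1) = 0.408 / 1.854 = 0.2200.
ΔS = 2710 − 26.0 = 2684 mg/L, so the substrate removal rate is 1220 × 2684/1000 = 3274 kg bCOD/d.
P_X = Y_obs·Q·(S₀ − S) = 0.2200 × 3274 = 720.4 kg VSS/d.
R_O = Q·ΔS − 1.42 P_X = 3274 − 1023 = 2251 kg O₂/d.

R_O ≈ 2250 kg O₂/d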